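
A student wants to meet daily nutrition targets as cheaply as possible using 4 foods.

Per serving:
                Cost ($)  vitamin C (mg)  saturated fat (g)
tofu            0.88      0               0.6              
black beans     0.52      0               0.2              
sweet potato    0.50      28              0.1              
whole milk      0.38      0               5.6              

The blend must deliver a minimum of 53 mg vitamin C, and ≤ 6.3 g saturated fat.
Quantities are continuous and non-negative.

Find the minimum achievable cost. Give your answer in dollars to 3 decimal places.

Set it up as a linear program. Let x1 = servings of tofu, x2 = servings of black beans, x3 = servings of sweet potato, x4 = servings of whole milk.
min 0.88x1 + 0.52x2 + 0.5x3 + 0.38x4 subject to:
  28x3 ≥ 53   (vitamin C)
  0.6x1 + 0.2x2 + 0.1x3 + 5.6x4 ≤ 6.3   (saturated fat)
  x1, x2, x3, x4 ≥ 0.
The minimum-cost mix takes nothing from tofu, black beans, whole milk — only sweet potato. Binding constraint: vitamin C.
That vertex is x3 = 1.8929.
Objective = 0.5·1.8929 = 0.94645.

$0.946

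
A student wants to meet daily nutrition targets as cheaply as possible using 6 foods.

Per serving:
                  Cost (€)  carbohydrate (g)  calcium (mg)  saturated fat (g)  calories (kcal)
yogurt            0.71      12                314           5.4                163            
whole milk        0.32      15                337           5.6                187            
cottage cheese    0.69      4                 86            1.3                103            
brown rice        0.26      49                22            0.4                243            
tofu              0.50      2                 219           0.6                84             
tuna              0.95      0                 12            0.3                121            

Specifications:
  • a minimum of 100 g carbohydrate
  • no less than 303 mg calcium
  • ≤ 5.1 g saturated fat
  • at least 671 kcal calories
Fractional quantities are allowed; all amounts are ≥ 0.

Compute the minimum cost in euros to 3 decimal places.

Set it up as a linear program. Let x1 = servings of yogurt, x2 = servings of whole milk, x3 = servings of cottage cheese, x4 = servings of brown rice, x5 = servings of tofu, x6 = servings of tuna.
min 0.71x1 + 0.32x2 + 0.69x3 + 0.26x4 + 0.5x5 + 0.95x6 s.t.:
  12x1 + 15x2 + 4x3 + 49x4 + 2x5 ≥ 100   (carbohydrate)
  314x1 + 337x2 + 86x3 + 22x4 + 219x5 + 12x6 ≥ 303   (calcium)
  5.4x1 + 5.6x2 + 1.3x3 + 0.4x4 + 0.6x5 + 0.3x6 ≤ 5.1   (saturated fat)
  163x1 + 187x2 + 103x3 + 243x4 + 84x5 + 121x6 ≥ 671   (calories)
  x1, x2, x3, x4, x5, x6 ≥ 0.
At the optimum only whole milk, brown rice, tofu are positive (yogurt, cottage cheese, tuna = 0). There the calcium, saturated fat, calories constraints are tight.
Solving gives x2 = 0.7547, x4 = 2.179, x5 = 0.003301.
Cost = 0.32·0.7547 + 0.26·2.179 + 0.5·0.003301 = 0.80969.

€0.810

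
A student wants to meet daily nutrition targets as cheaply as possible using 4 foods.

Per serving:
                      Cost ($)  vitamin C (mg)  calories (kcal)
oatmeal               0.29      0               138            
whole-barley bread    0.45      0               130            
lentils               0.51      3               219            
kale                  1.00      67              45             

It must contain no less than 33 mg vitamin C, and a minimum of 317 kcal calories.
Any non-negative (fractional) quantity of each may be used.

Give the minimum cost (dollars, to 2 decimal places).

Let x1 = servings of oatmeal, x2 = servings of whole-barley bread, x3 = servings of lentils, x4 = servings of kale.
Minimise 0.29x1 + 0.45x2 + 0.51x3 + 1x4 s.t.:
  3x3 + 67x4 ≥ 33   (vitamin C)
  138x1 + 130x2 + 219x3 + 45x4 ≥ 317   (calories)
  x1, x2, x3, x4 ≥ 0.
At the optimum only oatmeal, kale are positive (whole-barley bread, lentils = 0). There the vitamin C and calories constraints are tight.
So oatmeal = 2.136 servings, kale = 0.4925 servings.
Objective = 0.29·2.136 + 1·0.4925 = 1.1119.

$1.11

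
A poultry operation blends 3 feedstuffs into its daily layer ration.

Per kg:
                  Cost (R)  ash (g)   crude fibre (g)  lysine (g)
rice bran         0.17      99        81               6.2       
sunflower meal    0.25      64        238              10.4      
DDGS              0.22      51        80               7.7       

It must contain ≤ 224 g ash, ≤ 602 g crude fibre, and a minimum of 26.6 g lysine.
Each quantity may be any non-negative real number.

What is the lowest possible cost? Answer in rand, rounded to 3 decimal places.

Let x1 = kg of rice bran, x2 = kg of sunflower meal, x3 = kg of DDGS.
min 0.17x1 + 0.25x2 + 0.22x3 subject to:
  99x1 + 64x2 + 51x3 ≤ 224   (ash)
  81x1 + 238x2 + 80x3 ≤ 602   (crude fibre)
  6.2x1 + 10.4x2 + 7.7x3 ≥ 26.6   (lysine)
  x1, x2, x3 ≥ 0.
The minimum-cost mix takes nothing from DDGS — only rice bran, sunflower meal. The crude fibre and lysine requirements are met with equality.
That vertex is x1 = 0.1105, x2 = 2.492.
Hence cost = 0.17·0.1105 + 0.25·2.492 = R0.64179.

R0.642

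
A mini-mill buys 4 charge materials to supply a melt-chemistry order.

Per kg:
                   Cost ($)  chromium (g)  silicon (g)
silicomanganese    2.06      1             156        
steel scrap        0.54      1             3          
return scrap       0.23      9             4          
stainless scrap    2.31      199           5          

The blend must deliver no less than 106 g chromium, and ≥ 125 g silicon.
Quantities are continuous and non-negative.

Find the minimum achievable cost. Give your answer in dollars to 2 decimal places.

This is a linear program. Let x1 = kg of silicomanganese, x2 = kg of steel scrap, x3 = kg of return scrap, x4 = kg of stainless scrap.
Minimise 2.06x1 + 0.54x2 + 0.23x3 + 2.31x4 subject to:
  1x1 + 1x2 + 9x3 + 199x4 ≥ 106   (chromium)
  156x1 + 3x2 + 4x3 + 5x4 ≥ 125   (silicon)
  x1, x2, x3, x4 ≥ 0.
The minimum-cost mix takes nothing from steel scrap, return scrap — only silicomanganese, stainless scrap. The chromium and silicon requirements are met with equality.
So silicomanganese = 0.7843 kg, stainless scrap = 0.5287 kg.
Objective = 2.06·0.7843 + 2.31·0.5287 = 2.8370.

$2.84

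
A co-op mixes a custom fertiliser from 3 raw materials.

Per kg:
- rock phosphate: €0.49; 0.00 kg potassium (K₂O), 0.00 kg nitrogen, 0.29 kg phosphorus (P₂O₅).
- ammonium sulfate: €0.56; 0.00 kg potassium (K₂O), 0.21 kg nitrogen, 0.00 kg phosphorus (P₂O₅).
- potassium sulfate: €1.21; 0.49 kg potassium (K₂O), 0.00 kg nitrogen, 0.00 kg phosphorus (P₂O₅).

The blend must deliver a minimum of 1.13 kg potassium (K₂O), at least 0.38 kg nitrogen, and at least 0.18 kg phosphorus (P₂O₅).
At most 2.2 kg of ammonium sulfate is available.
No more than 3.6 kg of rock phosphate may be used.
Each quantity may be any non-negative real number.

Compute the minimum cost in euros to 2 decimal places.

€4.11

Set it up as a linear program. Let x1 = kg of rock phosphate, x2 = kg of ammonium sulfate, x3 = kg of potassium sulfate.
Minimize 0.49x1 + 0.56x2 + 1.21x3 subject to:
  0.49x3 ≥ 1.13   (potassium (K₂O))
  0.21x2 ≥ 0.38   (nitrogen)
  0.29x1 ≥ 0.18   (phosphorus (P₂O₅))
  x2 ≤ 2.2
  x1 ≤ 3.6
  x1, x2, x3 ≥ 0.
All 3 inputs are positive at the optimum. Binding constraints: potassium (K₂O), nitrogen, phosphorus (P₂O₅).
So rock phosphate = 0.6207 kg, ammonium sulfate = 1.81 kg, potassium sulfate = 2.306 kg.
Cost = 0.49·0.6207 + 0.56·1.81 + 1.21·2.306 = 4.1080.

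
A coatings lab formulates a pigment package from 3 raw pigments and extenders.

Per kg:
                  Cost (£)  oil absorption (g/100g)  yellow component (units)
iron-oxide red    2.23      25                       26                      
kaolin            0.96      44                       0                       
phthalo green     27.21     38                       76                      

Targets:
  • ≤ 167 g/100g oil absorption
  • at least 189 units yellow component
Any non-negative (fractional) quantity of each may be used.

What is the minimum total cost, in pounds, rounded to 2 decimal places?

Set it up as a linear program. Let x1 = kg of iron-oxide red, x2 = kg of kaolin, x3 = kg of phthalo green.
Minimize 2.23x1 + 0.96x2 + 27.21x3 subject to:
  25x1 + 44x2 + 38x3 ≤ 167   (oil absorption)
  26x1 + 76x3 ≥ 189   (yellow component)
  x1, x2, x3 ≥ 0.
The minimum-cost mix takes nothing from kaolin — only iron-oxide red, phthalo green. Binding constraints: oil absorption and yellow component.
That vertex is x1 = 6.042, x3 = 0.42.
Hence cost = 2.23·6.042 + 27.21·0.42 = £24.9019.

£24.90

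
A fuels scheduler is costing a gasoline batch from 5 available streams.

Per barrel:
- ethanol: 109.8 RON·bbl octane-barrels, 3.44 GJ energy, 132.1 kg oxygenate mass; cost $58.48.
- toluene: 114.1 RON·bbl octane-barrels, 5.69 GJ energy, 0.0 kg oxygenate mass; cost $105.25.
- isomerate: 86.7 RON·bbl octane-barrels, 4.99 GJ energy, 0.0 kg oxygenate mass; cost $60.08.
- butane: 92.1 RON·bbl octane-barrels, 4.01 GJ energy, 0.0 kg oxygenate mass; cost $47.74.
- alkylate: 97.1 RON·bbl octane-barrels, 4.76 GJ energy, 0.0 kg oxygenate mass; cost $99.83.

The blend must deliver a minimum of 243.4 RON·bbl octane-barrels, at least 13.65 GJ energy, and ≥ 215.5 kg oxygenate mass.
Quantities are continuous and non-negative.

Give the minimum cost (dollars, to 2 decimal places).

Treat it as an LP. Let x1 = barrels of ethanol, x2 = barrels of toluene, x3 = barrels of isomerate, x4 = barrels of butane, x5 = barrels of alkylate.
min 58.48x1 + 105.25x2 + 60.08x3 + 47.74x4 + 99.83x5 with:
  109.8x1 + 114.1x2 + 86.7x3 + 92.1x4 + 97.1x5 ≥ 243.4   (octane-barrels)
  3.44x1 + 5.69x2 + 4.99x3 + 4.01x4 + 4.76x5 ≥ 13.65   (energy)
  132.1x1 ≥ 215.5   (oxygenate mass)
  x1, x2, x3, x4, x5 ≥ 0.
At the optimum only ethanol, butane are positive (toluene, isomerate, alkylate = 0). Binding constraints: energy and oxygenate mass.
Solving gives x1 = 1.631, x4 = 2.005.
Objective = 58.48·1.631 + 47.74·2.005 = 191.0996.

$191.10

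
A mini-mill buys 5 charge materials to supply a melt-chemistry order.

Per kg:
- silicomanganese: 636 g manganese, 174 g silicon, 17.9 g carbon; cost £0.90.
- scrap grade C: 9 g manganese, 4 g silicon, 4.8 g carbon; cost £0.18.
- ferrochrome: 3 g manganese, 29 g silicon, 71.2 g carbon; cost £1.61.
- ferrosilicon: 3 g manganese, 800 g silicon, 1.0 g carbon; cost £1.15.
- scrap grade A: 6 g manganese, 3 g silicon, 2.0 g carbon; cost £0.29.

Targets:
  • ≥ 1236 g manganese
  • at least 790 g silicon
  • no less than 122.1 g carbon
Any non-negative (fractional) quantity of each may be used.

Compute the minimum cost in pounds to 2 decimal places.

£4.31

Let x1 = kg of silicomanganese, x2 = kg of scrap grade C, x3 = kg of ferrochrome, x4 = kg of ferrosilicon, x5 = kg of scrap grade A.
Minimise 0.9x1 + 0.18x2 + 1.61x3 + 1.15x4 + 0.29x5 subject to:
  636x1 + 9x2 + 3x3 + 3x4 + 6x5 ≥ 1236   (manganese)
  174x1 + 4x2 + 29x3 + 800x4 + 3x5 ≥ 790   (silicon)
  17.9x1 + 4.8x2 + 71.2x3 + 1x4 + 2x5 ≥ 122.1   (carbon)
  x1, x2, x3, x4, x5 ≥ 0.
The optimal basis is {silicomanganese, ferrochrome, ferrosilicon}; scrap grade C, scrap grade A drop out. There the manganese, silicon, carbon constraints are tight.
Optimal quantities: silicomanganese = 1.935 kg, ferrochrome = 1.221 kg, ferrosilicon = 0.5223 kg.
Hence cost = 0.9·1.935 + 1.61·1.221 + 1.15·0.5223 = £4.3080.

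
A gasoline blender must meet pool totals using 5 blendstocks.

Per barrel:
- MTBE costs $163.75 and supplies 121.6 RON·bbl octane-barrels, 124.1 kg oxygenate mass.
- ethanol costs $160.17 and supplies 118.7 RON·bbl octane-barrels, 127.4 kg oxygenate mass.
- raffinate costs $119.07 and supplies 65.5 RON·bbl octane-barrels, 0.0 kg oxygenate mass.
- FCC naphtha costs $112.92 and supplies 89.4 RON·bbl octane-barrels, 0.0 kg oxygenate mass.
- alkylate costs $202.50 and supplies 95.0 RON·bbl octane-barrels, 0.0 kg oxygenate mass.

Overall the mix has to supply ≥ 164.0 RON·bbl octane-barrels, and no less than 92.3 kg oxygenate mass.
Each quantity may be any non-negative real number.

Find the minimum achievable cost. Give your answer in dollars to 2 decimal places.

Let x1 = barrels of MTBE, x2 = barrels of ethanol, x3 = barrels of raffinate, x4 = barrels of FCC naphtha, x5 = barrels of alkylate.
min 163.75x1 + 160.17x2 + 119.07x3 + 112.92x4 + 202.5x5 subject to:
  121.6x1 + 118.7x2 + 65.5x3 + 89.4x4 + 95x5 ≥ 164   (octane-barrels)
  124.1x1 + 127.4x2 ≥ 92.3   (oxygenate mass)
  x1, x2, x3, x4, x5 ≥ 0.
The minimum-cost mix takes nothing from MTBE, raffinate, alkylate — only ethanol, FCC naphtha. Binding constraints: octane-barrels and oxygenate mass.
Optimal quantities: ethanol = 0.7245 barrels, FCC naphtha = 0.8725 barrels.
Cost = 160.17·0.7245 + 112.92·0.8725 = 214.5659.

$214.57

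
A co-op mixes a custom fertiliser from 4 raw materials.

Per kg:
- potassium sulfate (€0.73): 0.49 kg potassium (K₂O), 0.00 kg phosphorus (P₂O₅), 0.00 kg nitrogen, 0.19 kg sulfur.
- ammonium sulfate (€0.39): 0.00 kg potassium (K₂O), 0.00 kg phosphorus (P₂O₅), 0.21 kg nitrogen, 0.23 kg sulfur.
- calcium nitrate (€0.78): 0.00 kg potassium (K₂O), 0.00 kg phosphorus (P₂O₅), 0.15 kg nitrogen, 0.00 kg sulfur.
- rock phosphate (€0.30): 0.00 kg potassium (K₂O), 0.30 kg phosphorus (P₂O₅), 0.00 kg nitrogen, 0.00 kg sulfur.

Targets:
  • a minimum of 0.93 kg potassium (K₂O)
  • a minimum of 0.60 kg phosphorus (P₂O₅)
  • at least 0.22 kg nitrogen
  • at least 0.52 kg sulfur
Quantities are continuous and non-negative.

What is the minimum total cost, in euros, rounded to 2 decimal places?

€2.39

Let x1 = kg of potassium sulfate, x2 = kg of ammonium sulfate, x3 = kg of calcium nitrate, x4 = kg of rock phosphate.
Minimize 0.73x1 + 0.39x2 + 0.78x3 + 0.3x4 s.t.:
  0.49x1 ≥ 0.93   (potassium (K₂O))
  0.3x4 ≥ 0.6   (phosphorus (P₂O₅))
  0.21x2 + 0.15x3 ≥ 0.22   (nitrogen)
  0.19x1 + 0.23x2 ≥ 0.52   (sulfur)
  x1, x2, x3, x4 ≥ 0.
The optimal basis is {potassium sulfate, ammonium sulfate, rock phosphate}; calcium nitrate drops out. Binding constraints: potassium (K₂O), phosphorus (P₂O₅), nitrogen.
So potassium sulfate = 1.898 kg, ammonium sulfate = 1.048 kg, rock phosphate = 2 kg.
Hence cost = 0.73·1.898 + 0.39·1.048 + 0.3·2 = €2.3943.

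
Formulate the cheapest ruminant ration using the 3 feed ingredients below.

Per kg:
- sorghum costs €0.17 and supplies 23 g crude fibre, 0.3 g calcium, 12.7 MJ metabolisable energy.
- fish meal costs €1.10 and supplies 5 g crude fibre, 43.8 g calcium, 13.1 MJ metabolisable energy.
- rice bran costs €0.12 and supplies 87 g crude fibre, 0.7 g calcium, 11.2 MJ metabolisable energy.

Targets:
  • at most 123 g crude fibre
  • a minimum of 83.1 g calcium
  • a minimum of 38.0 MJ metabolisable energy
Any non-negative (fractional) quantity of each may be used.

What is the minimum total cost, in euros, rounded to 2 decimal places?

€2.21

Treat it as an LP. Let x1 = kg of sorghum, x2 = kg of fish meal, x3 = kg of rice bran.
min 0.17x1 + 1.1x2 + 0.12x3 s.t.:
  23x1 + 5x2 + 87x3 ≤ 123   (crude fibre)
  0.3x1 + 43.8x2 + 0.7x3 ≥ 83.1   (calcium)
  12.7x1 + 13.1x2 + 11.2x3 ≥ 38   (metabolisable energy)
  x1, x2, x3 ≥ 0.
The optimal basis is {fish meal, rice bran}; sorghum drops out. Binding constraints: calcium and metabolisable energy.
That vertex is x2 = 1.878, x3 = 1.196.
Total cost: 1.1·1.878 + 0.12·1.196 = 2.2093.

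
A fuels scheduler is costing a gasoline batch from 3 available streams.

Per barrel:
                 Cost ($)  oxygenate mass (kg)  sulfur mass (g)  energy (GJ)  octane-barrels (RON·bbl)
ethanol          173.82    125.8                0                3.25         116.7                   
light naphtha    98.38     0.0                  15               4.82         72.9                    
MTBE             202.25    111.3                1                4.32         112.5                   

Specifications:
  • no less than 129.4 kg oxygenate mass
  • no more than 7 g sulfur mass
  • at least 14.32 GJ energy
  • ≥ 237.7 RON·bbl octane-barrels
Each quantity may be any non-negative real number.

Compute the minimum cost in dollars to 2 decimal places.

$636.64

Let x1 = barrels of ethanol, x2 = barrels of light naphtha, x3 = barrels of MTBE.
Minimise 173.82x1 + 98.38x2 + 202.25x3 with:
  125.8x1 + 111.3x3 ≥ 129.4   (oxygenate mass)
  15x2 + 1x3 ≤ 7   (sulfur mass)
  3.25x1 + 4.82x2 + 4.32x3 ≥ 14.32   (energy)
  116.7x1 + 72.9x2 + 112.5x3 ≥ 237.7   (octane-barrels)
  x1, x2, x3 ≥ 0.
The optimal basis is {light naphtha, MTBE}; ethanol drops out. Binding constraints: sulfur mass and energy.
Solving gives x2 = 0.26542, x3 = 3.0187.
Total cost: 98.38·0.26542 + 202.25·3.0187 = 636.6441.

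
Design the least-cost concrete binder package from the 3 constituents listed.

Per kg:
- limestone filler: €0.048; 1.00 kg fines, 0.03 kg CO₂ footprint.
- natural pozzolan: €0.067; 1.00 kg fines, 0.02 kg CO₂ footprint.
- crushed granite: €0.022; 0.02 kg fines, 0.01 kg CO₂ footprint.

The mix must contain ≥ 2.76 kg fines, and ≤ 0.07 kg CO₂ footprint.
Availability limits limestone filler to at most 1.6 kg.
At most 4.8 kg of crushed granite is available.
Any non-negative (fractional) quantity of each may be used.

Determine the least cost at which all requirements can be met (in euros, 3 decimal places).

€0.157

Let x1 = kg of limestone filler, x2 = kg of natural pozzolan, x3 = kg of crushed granite.
Minimise 0.048x1 + 0.067x2 + 0.022x3 s.t.:
  1x1 + 1x2 + 0.02x3 ≥ 2.76   (fines)
  0.03x1 + 0.02x2 + 0.01x3 ≤ 0.07   (CO₂ footprint)
  x1 ≤ 1.6
  x3 ≤ 4.8
  x1, x2, x3 ≥ 0.
At the optimum only limestone filler, natural pozzolan are positive (crushed granite = 0). The fines and CO₂ footprint requirements are met with equality.
So limestone filler = 1.48 kg, natural pozzolan = 1.28 kg.
Total cost: 0.048·1.48 + 0.067·1.28 = 0.15680.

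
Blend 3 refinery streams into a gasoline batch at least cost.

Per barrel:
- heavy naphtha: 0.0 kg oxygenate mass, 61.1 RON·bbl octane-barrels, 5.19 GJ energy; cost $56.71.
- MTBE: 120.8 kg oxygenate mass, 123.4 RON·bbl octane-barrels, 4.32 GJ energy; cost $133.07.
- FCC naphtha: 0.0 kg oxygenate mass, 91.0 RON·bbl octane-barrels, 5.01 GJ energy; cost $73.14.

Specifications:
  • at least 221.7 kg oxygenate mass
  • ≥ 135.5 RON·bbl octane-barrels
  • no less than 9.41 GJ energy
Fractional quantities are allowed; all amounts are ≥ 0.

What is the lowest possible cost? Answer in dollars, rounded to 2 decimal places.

$260.41

Let x1 = barrels of heavy naphtha, x2 = barrels of MTBE, x3 = barrels of FCC naphtha.
Minimize 56.71x1 + 133.07x2 + 73.14x3 s.t.:
  120.8x2 ≥ 221.7   (oxygenate mass)
  61.1x1 + 123.4x2 + 91x3 ≥ 135.5   (octane-barrels)
  5.19x1 + 4.32x2 + 5.01x3 ≥ 9.41   (energy)
  x1, x2, x3 ≥ 0.
At the optimum only heavy naphtha, MTBE are positive (FCC naphtha = 0). There the oxygenate mass and energy constraints are tight.
Optimal quantities: heavy naphtha = 0.28548 barrels, MTBE = 1.8353 barrels.
Objective = 56.71·0.28548 + 133.07·1.8353 = 260.4129.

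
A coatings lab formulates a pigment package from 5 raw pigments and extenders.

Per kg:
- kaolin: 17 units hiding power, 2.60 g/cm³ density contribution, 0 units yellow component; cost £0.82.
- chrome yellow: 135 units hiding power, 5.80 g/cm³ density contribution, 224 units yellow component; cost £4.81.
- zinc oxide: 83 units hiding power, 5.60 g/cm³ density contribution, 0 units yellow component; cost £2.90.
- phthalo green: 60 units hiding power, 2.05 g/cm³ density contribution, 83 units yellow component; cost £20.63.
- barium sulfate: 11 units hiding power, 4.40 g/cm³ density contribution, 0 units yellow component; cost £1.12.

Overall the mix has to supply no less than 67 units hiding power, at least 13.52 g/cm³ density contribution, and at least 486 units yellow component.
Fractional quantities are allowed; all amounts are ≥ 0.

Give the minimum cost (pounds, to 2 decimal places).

£10.67

Let x1 = kg of kaolin, x2 = kg of chrome yellow, x3 = kg of zinc oxide, x4 = kg of phthalo green, x5 = kg of barium sulfate.
Minimise 0.82x1 + 4.81x2 + 2.9x3 + 20.63x4 + 1.12x5 s.t.:
  17x1 + 135x2 + 83x3 + 60x4 + 11x5 ≥ 67   (hiding power)
  2.6x1 + 5.8x2 + 5.6x3 + 2.05x4 + 4.4x5 ≥ 13.52   (density contribution)
  224x2 + 83x4 ≥ 486   (yellow component)
  x1, x2, x3, x4, x5 ≥ 0.
The optimal basis is {chrome yellow, barium sulfate}; kaolin, zinc oxide, phthalo green drop out. The density contribution and yellow component requirements are met with equality.
Optimal quantities: chrome yellow = 2.1696 kg, barium sulfate = 0.21274 kg.
Total cost: 4.81·2.1696 + 1.12·0.21274 = 10.6740.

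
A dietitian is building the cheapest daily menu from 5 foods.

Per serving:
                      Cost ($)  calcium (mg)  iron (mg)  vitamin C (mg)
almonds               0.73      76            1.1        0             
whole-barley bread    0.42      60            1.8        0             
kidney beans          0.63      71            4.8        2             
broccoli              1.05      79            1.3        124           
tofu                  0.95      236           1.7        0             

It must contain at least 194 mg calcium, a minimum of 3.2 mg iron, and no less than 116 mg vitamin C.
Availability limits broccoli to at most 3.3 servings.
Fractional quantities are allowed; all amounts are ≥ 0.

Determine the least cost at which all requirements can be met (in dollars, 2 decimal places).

$1.55

Set it up as a linear program. Let x1 = servings of almonds, x2 = servings of whole-barley bread, x3 = servings of kidney beans, x4 = servings of broccoli, x5 = servings of tofu.
Minimise 0.73x1 + 0.42x2 + 0.63x3 + 1.05x4 + 0.95x5 subject to:
  76x1 + 60x2 + 71x3 + 79x4 + 236x5 ≥ 194   (calcium)
  1.1x1 + 1.8x2 + 4.8x3 + 1.3x4 + 1.7x5 ≥ 3.2   (iron)
  2x3 + 124x4 ≥ 116   (vitamin C)
  x4 ≤ 3.3
  x1, x2, x3, x4, x5 ≥ 0.
The cheapest feasible vertex uses only kidney beans, broccoli, tofu; almonds, whole-barley bread are not used. There the calcium, iron, vitamin C constraints are tight.
So kidney beans = 0.2616 servings, broccoli = 0.9313 servings, tofu = 0.4316 servings.
Hence cost = 0.63·0.2616 + 1.05·0.9313 + 0.95·0.4316 = $1.5527.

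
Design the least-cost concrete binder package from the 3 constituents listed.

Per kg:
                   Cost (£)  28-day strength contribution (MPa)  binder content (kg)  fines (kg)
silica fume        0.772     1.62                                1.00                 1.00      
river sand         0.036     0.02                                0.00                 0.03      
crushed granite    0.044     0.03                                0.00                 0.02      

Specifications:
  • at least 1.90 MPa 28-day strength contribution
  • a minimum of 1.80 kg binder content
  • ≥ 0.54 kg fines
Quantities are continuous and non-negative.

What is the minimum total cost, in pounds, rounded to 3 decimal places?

£1.390

Set it up as a linear program. Let x1 = kg of silica fume, x2 = kg of river sand, x3 = kg of crushed granite.
Minimize 0.772x1 + 0.036x2 + 0.044x3 s.t.:
  1.62x1 + 0.02x2 + 0.03x3 ≥ 1.9   (28-day strength contribution)
  1x1 ≥ 1.8   (binder content)
  1x1 + 0.03x2 + 0.02x3 ≥ 0.54   (fines)
  x1, x2, x3 ≥ 0.
At the optimum only silica fume is positive (river sand, crushed granite = 0). Binding constraint: binder content.
So silica fume = 1.8 kg.
Objective = 0.772·1.8 = 1.38960.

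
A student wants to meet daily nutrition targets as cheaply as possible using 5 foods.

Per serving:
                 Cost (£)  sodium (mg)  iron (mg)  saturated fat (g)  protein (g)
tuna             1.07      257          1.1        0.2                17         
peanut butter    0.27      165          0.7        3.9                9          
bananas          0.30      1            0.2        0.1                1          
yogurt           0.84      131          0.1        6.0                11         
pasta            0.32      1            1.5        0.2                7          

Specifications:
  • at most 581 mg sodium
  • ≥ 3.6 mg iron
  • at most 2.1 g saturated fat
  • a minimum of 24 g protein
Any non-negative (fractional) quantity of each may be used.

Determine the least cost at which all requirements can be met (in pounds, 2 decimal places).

£1.04

Set it up as a linear program. Let x1 = servings of tuna, x2 = servings of peanut butter, x3 = servings of bananas, x4 = servings of yogurt, x5 = servings of pasta.
Minimise 1.07x1 + 0.27x2 + 0.3x3 + 0.84x4 + 0.32x5 subject to:
  257x1 + 165x2 + 1x3 + 131x4 + 1x5 ≤ 581   (sodium)
  1.1x1 + 0.7x2 + 0.2x3 + 0.1x4 + 1.5x5 ≥ 3.6   (iron)
  0.2x1 + 3.9x2 + 0.1x3 + 6x4 + 0.2x5 ≤ 2.1   (saturated fat)
  17x1 + 9x2 + 1x3 + 11x4 + 7x5 ≥ 24   (protein)
  x1, x2, x3, x4, x5 ≥ 0.
The optimal basis is {peanut butter, pasta}; tuna, bananas, yogurt drop out. There the saturated fat and protein constraints are tight.
Optimal quantities: peanut butter = 0.3882 servings, pasta = 2.929 servings.
Hence cost = 0.27·0.3882 + 0.32·2.929 = £1.0421.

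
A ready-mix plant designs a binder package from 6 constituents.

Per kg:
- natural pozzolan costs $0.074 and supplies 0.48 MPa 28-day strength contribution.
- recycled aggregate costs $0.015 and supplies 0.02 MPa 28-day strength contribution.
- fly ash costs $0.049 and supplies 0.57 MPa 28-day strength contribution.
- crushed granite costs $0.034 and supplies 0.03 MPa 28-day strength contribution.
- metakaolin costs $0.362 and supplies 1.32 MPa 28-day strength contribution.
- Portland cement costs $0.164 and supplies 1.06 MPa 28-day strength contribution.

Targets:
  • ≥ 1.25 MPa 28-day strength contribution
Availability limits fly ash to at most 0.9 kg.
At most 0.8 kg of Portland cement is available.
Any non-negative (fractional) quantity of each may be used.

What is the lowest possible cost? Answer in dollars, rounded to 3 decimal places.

Let x1 = kg of natural pozzolan, x2 = kg of recycled aggregate, x3 = kg of fly ash, x4 = kg of crushed granite, x5 = kg of metakaolin, x6 = kg of Portland cement.
Minimize 0.074x1 + 0.015x2 + 0.049x3 + 0.034x4 + 0.362x5 + 0.164x6 s.t.:
  0.48x1 + 0.02x2 + 0.57x3 + 0.03x4 + 1.32x5 + 1.06x6 ≥ 1.25   (28-day strength contribution)
  x3 ≤ 0.9
  x6 ≤ 0.8
  x1, x2, x3, x4, x5, x6 ≥ 0.
At the optimum only natural pozzolan, fly ash are positive (recycled aggregate, crushed granite, metakaolin, Portland cement = 0). The 28-day strength contribution and the fly ash cap requirements are met with equality.
So natural pozzolan = 1.535 kg, fly ash = 0.9 kg.
Hence cost = 0.074·1.535 + 0.049·0.9 = $0.15769.

$0.158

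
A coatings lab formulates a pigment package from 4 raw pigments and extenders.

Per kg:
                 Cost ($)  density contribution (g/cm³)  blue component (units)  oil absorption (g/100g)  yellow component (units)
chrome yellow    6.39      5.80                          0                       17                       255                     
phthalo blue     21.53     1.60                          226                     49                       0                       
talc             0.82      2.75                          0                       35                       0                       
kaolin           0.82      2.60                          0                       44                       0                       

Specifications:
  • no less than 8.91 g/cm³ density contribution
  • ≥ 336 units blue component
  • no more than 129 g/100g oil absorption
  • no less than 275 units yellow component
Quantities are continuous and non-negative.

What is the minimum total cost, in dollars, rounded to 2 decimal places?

$38.98

Treat it as an LP. Let x1 = kg of chrome yellow, x2 = kg of phthalo blue, x3 = kg of talc, x4 = kg of kaolin.
Minimise 6.39x1 + 21.53x2 + 0.82x3 + 0.82x4 with:
  5.8x1 + 1.6x2 + 2.75x3 + 2.6x4 ≥ 8.91   (density contribution)
  226x2 ≥ 336   (blue component)
  17x1 + 49x2 + 35x3 + 44x4 ≤ 129   (oil absorption)
  255x1 ≥ 275   (yellow component)
  x1, x2, x3, x4 ≥ 0.
The minimum-cost mix takes nothing from kaolin — only chrome yellow, phthalo blue, talc. Binding constraints: density contribution, blue component, yellow component.
Solving gives x1 = 1.0784, x2 = 1.4867, x3 = 0.10049.
Objective = 6.39·1.0784 + 21.53·1.4867 + 0.82·0.10049 = 38.9820.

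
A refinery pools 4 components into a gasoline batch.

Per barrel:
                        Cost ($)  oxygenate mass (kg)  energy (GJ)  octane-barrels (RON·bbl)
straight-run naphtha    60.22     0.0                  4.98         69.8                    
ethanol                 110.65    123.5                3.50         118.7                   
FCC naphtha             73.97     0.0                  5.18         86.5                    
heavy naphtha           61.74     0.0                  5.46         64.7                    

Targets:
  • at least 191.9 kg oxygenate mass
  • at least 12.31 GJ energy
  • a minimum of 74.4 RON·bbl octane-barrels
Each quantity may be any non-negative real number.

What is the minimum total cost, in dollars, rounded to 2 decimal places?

This is a linear program. Let x1 = barrels of straight-run naphtha, x2 = barrels of ethanol, x3 = barrels of FCC naphtha, x4 = barrels of heavy naphtha.
min 60.22x1 + 110.65x2 + 73.97x3 + 61.74x4 subject to:
  123.5x2 ≥ 191.9   (oxygenate mass)
  4.98x1 + 3.5x2 + 5.18x3 + 5.46x4 ≥ 12.31   (energy)
  69.8x1 + 118.7x2 + 86.5x3 + 64.7x4 ≥ 74.4   (octane-barrels)
  x1, x2, x3, x4 ≥ 0.
The minimum-cost mix takes nothing from straight-run naphtha, FCC naphtha — only ethanol, heavy naphtha. Binding constraints: oxygenate mass and energy.
Optimal quantities: ethanol = 1.5538 barrels, heavy naphtha = 1.2585 barrels.
Cost = 110.65·1.5538 + 61.74·1.2585 = 249.6278.

$249.63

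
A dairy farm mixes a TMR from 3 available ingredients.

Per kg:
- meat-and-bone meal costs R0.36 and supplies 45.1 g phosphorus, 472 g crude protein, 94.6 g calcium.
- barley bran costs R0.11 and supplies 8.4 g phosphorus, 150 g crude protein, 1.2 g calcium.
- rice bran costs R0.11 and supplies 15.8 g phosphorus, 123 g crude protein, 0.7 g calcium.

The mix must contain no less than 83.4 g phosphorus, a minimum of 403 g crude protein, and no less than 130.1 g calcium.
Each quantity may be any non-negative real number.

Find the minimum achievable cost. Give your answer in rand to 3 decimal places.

R0.643

Set it up as a linear program. Let x1 = kg of meat-and-bone meal, x2 = kg of barley bran, x3 = kg of rice bran.
Minimize 0.36x1 + 0.11x2 + 0.11x3 subject to:
  45.1x1 + 8.4x2 + 15.8x3 ≥ 83.4   (phosphorus)
  472x1 + 150x2 + 123x3 ≥ 403   (crude protein)
  94.6x1 + 1.2x2 + 0.7x3 ≥ 130.1   (calcium)
  x1, x2, x3 ≥ 0.
The cheapest feasible vertex uses only meat-and-bone meal, rice bran; barley bran is not used. The phosphorus and calcium requirements are met with equality.
Optimal quantities: meat-and-bone meal = 1.365 kg, rice bran = 1.382 kg.
Objective = 0.36·1.365 + 0.11·1.382 = 0.64342.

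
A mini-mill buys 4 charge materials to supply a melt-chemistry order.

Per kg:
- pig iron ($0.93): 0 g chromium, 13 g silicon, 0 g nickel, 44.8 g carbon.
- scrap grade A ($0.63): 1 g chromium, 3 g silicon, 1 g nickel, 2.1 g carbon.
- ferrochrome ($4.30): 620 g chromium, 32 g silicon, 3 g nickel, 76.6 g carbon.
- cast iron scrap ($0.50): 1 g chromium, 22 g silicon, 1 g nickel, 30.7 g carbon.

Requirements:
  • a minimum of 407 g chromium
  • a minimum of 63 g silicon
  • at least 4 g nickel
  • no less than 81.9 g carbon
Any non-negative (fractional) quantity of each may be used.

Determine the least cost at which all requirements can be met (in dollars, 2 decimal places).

Treat it as an LP. Let x1 = kg of pig iron, x2 = kg of scrap grade A, x3 = kg of ferrochrome, x4 = kg of cast iron scrap.
Minimise 0.93x1 + 0.63x2 + 4.3x3 + 0.5x4 s.t.:
  1x2 + 620x3 + 1x4 ≥ 407   (chromium)
  13x1 + 3x2 + 32x3 + 22x4 ≥ 63   (silicon)
  1x2 + 3x3 + 1x4 ≥ 4   (nickel)
  44.8x1 + 2.1x2 + 76.6x3 + 30.7x4 ≥ 81.9   (carbon)
  x1, x2, x3, x4 ≥ 0.
The minimum-cost mix takes nothing from pig iron, scrap grade A — only ferrochrome, cast iron scrap. There the chromium and nickel constraints are tight.
Optimal quantities: ferrochrome = 0.6532 kg, cast iron scrap = 2.041 kg.
Cost = 4.3·0.6532 + 0.5·2.041 = 3.8293.

$3.83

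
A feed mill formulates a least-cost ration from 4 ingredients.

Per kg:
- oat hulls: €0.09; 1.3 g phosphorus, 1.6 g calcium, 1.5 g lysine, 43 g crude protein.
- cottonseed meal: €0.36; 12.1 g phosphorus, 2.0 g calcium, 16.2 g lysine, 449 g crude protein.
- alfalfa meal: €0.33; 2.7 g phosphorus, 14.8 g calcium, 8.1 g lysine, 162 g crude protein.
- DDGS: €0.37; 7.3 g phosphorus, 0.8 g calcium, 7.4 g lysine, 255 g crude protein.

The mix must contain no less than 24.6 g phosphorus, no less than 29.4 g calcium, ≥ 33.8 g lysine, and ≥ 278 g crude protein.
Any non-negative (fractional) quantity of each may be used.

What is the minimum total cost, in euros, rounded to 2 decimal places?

This is a linear program. Let x1 = kg of oat hulls, x2 = kg of cottonseed meal, x3 = kg of alfalfa meal, x4 = kg of DDGS.
min 0.09x1 + 0.36x2 + 0.33x3 + 0.37x4 subject to:
  1.3x1 + 12.1x2 + 2.7x3 + 7.3x4 ≥ 24.6   (phosphorus)
  1.6x1 + 2x2 + 14.8x3 + 0.8x4 ≥ 29.4   (calcium)
  1.5x1 + 16.2x2 + 8.1x3 + 7.4x4 ≥ 33.8   (lysine)
  43x1 + 449x2 + 162x3 + 255x4 ≥ 278   (crude protein)
  x1, x2, x3, x4 ≥ 0.
At the optimum only cottonseed meal, alfalfa meal are positive (oat hulls, DDGS = 0). The phosphorus and calcium requirements are met with equality.
That vertex is x2 = 1.639, x3 = 1.765.
Hence cost = 0.36·1.639 + 0.33·1.765 = €1.1725.

€1.17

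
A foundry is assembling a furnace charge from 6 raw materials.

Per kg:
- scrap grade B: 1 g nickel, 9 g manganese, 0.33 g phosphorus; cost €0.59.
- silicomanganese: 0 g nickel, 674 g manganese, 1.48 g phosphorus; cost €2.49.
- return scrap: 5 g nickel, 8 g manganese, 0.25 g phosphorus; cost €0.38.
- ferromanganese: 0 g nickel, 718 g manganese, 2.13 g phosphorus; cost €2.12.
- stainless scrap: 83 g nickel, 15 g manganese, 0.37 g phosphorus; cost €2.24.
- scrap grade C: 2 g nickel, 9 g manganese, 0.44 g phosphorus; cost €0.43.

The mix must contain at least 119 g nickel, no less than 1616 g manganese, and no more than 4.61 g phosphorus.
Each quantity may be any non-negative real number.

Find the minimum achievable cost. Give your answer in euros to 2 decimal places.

Let x1 = kg of scrap grade B, x2 = kg of silicomanganese, x3 = kg of return scrap, x4 = kg of ferromanganese, x5 = kg of stainless scrap, x6 = kg of scrap grade C.
Minimize 0.59x1 + 2.49x2 + 0.38x3 + 2.12x4 + 2.24x5 + 0.43x6 subject to:
  1x1 + 5x3 + 83x5 + 2x6 ≥ 119   (nickel)
  9x1 + 674x2 + 8x3 + 718x4 + 15x5 + 9x6 ≥ 1616   (manganese)
  0.33x1 + 1.48x2 + 0.25x3 + 2.13x4 + 0.37x5 + 0.44x6 ≤ 4.61   (phosphorus)
  x1, x2, x3, x4, x5, x6 ≥ 0.
The cheapest feasible vertex uses only silicomanganese, ferromanganese, stainless scrap; scrap grade B, return scrap, scrap grade C are not used. Binding constraints: nickel, manganese, phosphorus.
So silicomanganese = 1.253 kg, ferromanganese = 1.045 kg, stainless scrap = 1.434 kg.
Objective = 2.49·1.253 + 2.12·1.045 + 2.24·1.434 = 8.5475.

€8.55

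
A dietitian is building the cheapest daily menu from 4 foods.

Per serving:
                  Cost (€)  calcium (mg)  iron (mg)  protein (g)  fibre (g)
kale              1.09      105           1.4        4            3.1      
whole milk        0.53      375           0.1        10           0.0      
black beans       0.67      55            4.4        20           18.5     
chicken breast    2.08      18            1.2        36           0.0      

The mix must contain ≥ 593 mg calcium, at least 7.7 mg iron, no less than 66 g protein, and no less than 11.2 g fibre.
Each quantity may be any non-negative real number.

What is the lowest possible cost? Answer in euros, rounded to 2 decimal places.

This is a linear program. Let x1 = servings of kale, x2 = servings of whole milk, x3 = servings of black beans, x4 = servings of chicken breast.
Minimize 1.09x1 + 0.53x2 + 0.67x3 + 2.08x4 with:
  105x1 + 375x2 + 55x3 + 18x4 ≥ 593   (calcium)
  1.4x1 + 0.1x2 + 4.4x3 + 1.2x4 ≥ 7.7   (iron)
  4x1 + 10x2 + 20x3 + 36x4 ≥ 66   (protein)
  3.1x1 + 18.5x3 ≥ 11.2   (fibre)
  x1, x2, x3, x4 ≥ 0.
The minimum-cost mix takes nothing from kale, chicken breast — only whole milk, black beans. There the calcium and protein constraints are tight.
Optimal quantities: whole milk = 1.184 servings, black beans = 2.708 servings.
Objective = 0.53·1.184 + 0.67·2.708 = 2.4419.

€2.44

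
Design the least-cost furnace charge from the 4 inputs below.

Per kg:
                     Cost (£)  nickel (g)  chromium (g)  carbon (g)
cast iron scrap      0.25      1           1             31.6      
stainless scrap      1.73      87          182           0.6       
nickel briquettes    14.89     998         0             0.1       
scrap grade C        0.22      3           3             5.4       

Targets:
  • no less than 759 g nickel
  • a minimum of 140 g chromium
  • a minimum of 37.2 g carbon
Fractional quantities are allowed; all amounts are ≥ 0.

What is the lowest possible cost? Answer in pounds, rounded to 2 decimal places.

Let x1 = kg of cast iron scrap, x2 = kg of stainless scrap, x3 = kg of nickel briquettes, x4 = kg of scrap grade C.
Minimise 0.25x1 + 1.73x2 + 14.89x3 + 0.22x4 s.t.:
  1x1 + 87x2 + 998x3 + 3x4 ≥ 759   (nickel)
  1x1 + 182x2 + 3x4 ≥ 140   (chromium)
  31.6x1 + 0.6x2 + 0.1x3 + 5.4x4 ≥ 37.2   (carbon)
  x1, x2, x3, x4 ≥ 0.
At the optimum only cast iron scrap, stainless scrap, nickel briquettes are positive (scrap grade C = 0). There the nickel, chromium, carbon constraints are tight.
Optimal quantities: cast iron scrap = 1.161 kg, stainless scrap = 0.7629 kg, nickel briquettes = 0.6929 kg.
Hence cost = 0.25·1.161 + 1.73·0.7629 + 14.89·0.6929 = £11.9273.

£11.93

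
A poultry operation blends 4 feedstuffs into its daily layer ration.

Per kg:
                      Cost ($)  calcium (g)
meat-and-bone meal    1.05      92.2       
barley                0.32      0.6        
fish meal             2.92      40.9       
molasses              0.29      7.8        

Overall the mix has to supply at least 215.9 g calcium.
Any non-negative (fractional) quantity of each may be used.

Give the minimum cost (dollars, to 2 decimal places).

Let x1 = kg of meat-and-bone meal, x2 = kg of barley, x3 = kg of fish meal, x4 = kg of molasses.
Minimize 1.05x1 + 0.32x2 + 2.92x3 + 0.29x4 s.t.:
  92.2x1 + 0.6x2 + 40.9x3 + 7.8x4 ≥ 215.9   (calcium)
  x1, x2, x3, x4 ≥ 0.
The optimal basis is {meat-and-bone meal}; barley, fish meal, molasses drop out. Binding constraint: calcium.
Optimal quantities: meat-and-bone meal = 2.342 kg.
Hence cost = 1.05·2.342 = $2.4591.

$2.46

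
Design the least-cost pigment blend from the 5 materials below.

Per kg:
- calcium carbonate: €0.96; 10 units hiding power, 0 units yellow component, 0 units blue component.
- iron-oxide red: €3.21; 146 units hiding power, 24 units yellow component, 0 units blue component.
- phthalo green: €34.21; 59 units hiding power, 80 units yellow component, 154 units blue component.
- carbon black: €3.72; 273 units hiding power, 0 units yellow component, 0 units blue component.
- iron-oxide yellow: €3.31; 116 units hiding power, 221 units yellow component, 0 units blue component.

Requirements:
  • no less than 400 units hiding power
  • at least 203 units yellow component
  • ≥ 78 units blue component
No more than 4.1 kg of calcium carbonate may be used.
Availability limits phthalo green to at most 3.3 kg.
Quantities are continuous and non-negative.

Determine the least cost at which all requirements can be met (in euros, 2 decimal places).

Treat it as an LP. Let x1 = kg of calcium carbonate, x2 = kg of iron-oxide red, x3 = kg of phthalo green, x4 = kg of carbon black, x5 = kg of iron-oxide yellow.
min 0.96x1 + 3.21x2 + 34.21x3 + 3.72x4 + 3.31x5 s.t.:
  10x1 + 146x2 + 59x3 + 273x4 + 116x5 ≥ 400   (hiding power)
  24x2 + 80x3 + 221x5 ≥ 203   (yellow component)
  154x3 ≥ 78   (blue component)
  x1 ≤ 4.1
  x3 ≤ 3.3
  x1, x2, x3, x4, x5 ≥ 0.
The cheapest feasible vertex uses only phthalo green, carbon black, iron-oxide yellow; calcium carbonate, iron-oxide red are not used. There the hiding power, yellow component, blue component constraints are tight.
That vertex is x3 = 0.5065, x4 = 1.043, x5 = 0.7352.
Hence cost = 34.21·0.5065 + 3.72·1.043 + 3.31·0.7352 = €23.6408.

€23.64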